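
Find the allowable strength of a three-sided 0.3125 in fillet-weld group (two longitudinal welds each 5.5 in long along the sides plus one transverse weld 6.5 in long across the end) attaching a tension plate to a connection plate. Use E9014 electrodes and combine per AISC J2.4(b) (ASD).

E90XX → F_EXX = 90 ksi.
t_e = 0.707 × 0.3125 = 0.2209 in.
R_nwl = 0.6 × 90 × 0.2209 × 11 = 131.2 kip (longitudinal, 2 welds).
R_nwt = 0.6 × 90 × 0.2209 × 6.5 = 77.55 kip (transverse, base value).
(i) R_nwl + R_nwt = 208.8 kip; (ii) 0.85 R_nwl + 1.5 R_nwt = 227.9 kip.
R_n = max = 227.9 kip [governs: (ii)]; R_n/Ω = 113.9 kip.

R_n/Ω ≈ 114 kip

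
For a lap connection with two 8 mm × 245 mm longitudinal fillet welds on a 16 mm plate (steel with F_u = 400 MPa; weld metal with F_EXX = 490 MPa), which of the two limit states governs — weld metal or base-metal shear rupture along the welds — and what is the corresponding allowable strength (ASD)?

R_n/Ω ≈ 407 kN (weld metal governs)

t_e = 0.707 × 8 = 5.656 mm; L = 490 mm.
Weld metal: R_n/Ω = (1/2.0) × 0.6 × 490 × 5.656 × 490 × 10⁻³ = 407.4 kN.
Base metal (shear rupture): R_n/Ω = (1/2.0) × 0.6 × 400 × 16 × 490 × 10⁻³ = 940.8 kN.
Governing: weld metal.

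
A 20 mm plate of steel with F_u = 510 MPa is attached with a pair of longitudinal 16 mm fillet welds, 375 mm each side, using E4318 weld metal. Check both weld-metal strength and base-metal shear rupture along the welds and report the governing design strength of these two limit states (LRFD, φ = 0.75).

E43XX → F_EXX = 430 MPa.
t_e = 0.707 × 16 = 11.31 mm; L = 750 mm.
Weld metal: φR_n = 0.75 × 0.6 × 430 × 11.31 × 750 × 10⁻³ = 1642 kN.
Base metal (shear rupture): φR_n = 0.75 × 0.6 × 510 × 20 × 750 × 10⁻³ = 3442 kN.
Governing: weld metal.

φR_n ≈ 1640 kN (weld metal governs)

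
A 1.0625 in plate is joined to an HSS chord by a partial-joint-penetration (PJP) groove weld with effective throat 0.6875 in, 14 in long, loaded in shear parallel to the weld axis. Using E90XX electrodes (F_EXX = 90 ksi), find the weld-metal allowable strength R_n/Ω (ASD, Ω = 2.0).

Effective throat (given) t_e = 0.6875 in.
A_we = 0.6875 × 14 = 9.625 in².
F_nw = 0.6 F_EXX = 54 ksi.
R_n/Ω = (54 × 9.625) / 2.0 = 259.9 kip.

R_n/Ω ≈ 260 kip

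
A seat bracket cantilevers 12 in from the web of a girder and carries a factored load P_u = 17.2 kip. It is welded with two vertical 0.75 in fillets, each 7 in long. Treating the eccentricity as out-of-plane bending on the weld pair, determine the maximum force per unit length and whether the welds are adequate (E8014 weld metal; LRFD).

f_max ≈ 12.7 kip/in; adequate

E80XX → F_EXX = 80 ksi.
L_w = 2 × 7 = 14 in; section modulus (unit throat) S = 2 × L²/6 = 16.33 in².
Direct shear f_v = P/L_w = 17.2/14 = 1.229 kip/in.
Moment M = P × e = 17.2 × 12 = 206.4 kip·in; bending f_b = M/S = 12.64 kip/in.
f_max = √(f_v² + f_b²) = √(1.229² + 12.64²) = 12.7 kip/in.
φr_n = 0.75 × 0.6 × 80 × (0.707 × 0.75) = 19.09 kip/in → adequate.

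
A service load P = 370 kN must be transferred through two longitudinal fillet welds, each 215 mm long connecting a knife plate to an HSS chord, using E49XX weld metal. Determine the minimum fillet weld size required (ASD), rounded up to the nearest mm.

w = 9 mm

E49XX → F_EXX = 490 MPa.
Total weld length L = 430 mm.
Required throat t_e = P × Ω / (0.6 F_EXX × L) = 370 × 2.0 / (0.6 × 490 × 430 × 10⁻³) = 5.854 mm.
Required leg w = t_e / 0.707 = 8.279 mm → use 9 mm.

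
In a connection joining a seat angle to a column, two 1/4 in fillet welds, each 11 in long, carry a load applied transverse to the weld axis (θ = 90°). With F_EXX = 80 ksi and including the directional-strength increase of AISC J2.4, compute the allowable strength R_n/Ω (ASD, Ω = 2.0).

R_n/Ω ≈ 140 kips

t_e = 0.707 × 0.25 = 0.1767 in; A_we = 0.1767 × 22 = 3.888 in².
Directional factor: 1.0 + 0.5 sin^1.5(90°) = 1.5.
F_nw = 0.6 × 80 × 1.5 = 72 ksi.
R_n/Ω = (72 × 3.888) / 2.0 = 140 kips.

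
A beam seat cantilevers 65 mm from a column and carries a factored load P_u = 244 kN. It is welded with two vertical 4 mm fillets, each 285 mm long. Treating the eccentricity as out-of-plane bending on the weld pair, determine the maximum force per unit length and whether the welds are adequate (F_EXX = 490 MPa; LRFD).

L_w = 2 × 285 = 570 mm; section modulus (unit throat) S = 2 × L²/6 = 27080 mm².
Direct shear f_v = P/L_w = 244×10³/570 = 428.1 N/mm.
Moment M = P × e = 244×10³ × 65 = 15860000 N·mm; bending f_b = M/S = 585.8 N/mm.
f_max = √(f_v² + f_b²) = √(428.1² + 585.8²) = 725.5 N/mm.
φr_n = 0.75 × 0.6 × 490 × (0.707 × 4) = 623.6 N/mm → NOT adequate.

f_max ≈ 726 N/mm; NOT adequate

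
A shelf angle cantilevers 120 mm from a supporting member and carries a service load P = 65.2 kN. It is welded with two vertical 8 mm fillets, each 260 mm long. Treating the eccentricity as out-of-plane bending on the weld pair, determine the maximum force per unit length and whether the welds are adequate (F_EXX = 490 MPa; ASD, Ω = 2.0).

L_w = 2 × 260 = 520 mm; section modulus (unit throat) S = 2 × L²/6 = 22530 mm².
Direct shear f_v = P/L_w = 65.2×10³/520 = 125.4 N/mm.
Moment M = P × e = 65.2×10³ × 120 = 7824000 N·mm; bending f_b = M/S = 347.2 N/mm.
f_max = √(f_v² + f_b²) = √(125.4² + 347.2²) = 369.2 N/mm.
r_n/Ω = (1/2.0) × 0.6 × 490 × (0.707 × 8) = 831.4 N/mm → adequate.

f_max ≈ 369 N/mm; adequate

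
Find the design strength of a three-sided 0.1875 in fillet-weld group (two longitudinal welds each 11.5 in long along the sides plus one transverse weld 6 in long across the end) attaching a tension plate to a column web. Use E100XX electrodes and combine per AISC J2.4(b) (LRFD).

φR_n ≈ 173 kips

E100XX → F_EXX = 100 ksi.
t_e = 0.707 × 0.1875 = 0.1326 in.
R_nwl = 0.6 × 100 × 0.1326 × 23 = 182.9 kips (longitudinal, 2 welds).
R_nwt = 0.6 × 100 × 0.1326 × 6 = 47.72 kips (transverse, base value).
(i) R_nwl + R_nwt = 230.7 kips; (ii) 0.85 R_nwl + 1.5 R_nwt = 227.1 kips.
R_n = max = 230.7 kips [governs: (i)]; φR_n = 173 kips.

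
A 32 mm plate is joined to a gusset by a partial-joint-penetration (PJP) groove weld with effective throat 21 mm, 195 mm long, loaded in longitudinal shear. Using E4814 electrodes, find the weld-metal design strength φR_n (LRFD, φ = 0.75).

φR_n ≈ 885 kN

E48XX → F_EXX = 480 MPa.
Effective throat (given) t_e = 21 mm.
A_we = 21 × 195 = 4095 mm².
F_nw = 0.6 F_EXX = 288 MPa.
φR_n = 0.75 × 288 × 4095 × 10⁻³ = 884.5 kN.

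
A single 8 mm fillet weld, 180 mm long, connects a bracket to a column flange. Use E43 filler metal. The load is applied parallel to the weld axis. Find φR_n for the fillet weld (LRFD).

E43XX → F_EXX = 430 MPa.
Effective throat t_e = 0.707 × 8 = 5.656 mm.
Total length L = 180 mm; A_we = 5.656 × 180 = 1018 mm².
F_nw = 0.6 F_EXX = 0.6 × 430 = 258 MPa.
φR_n = 0.75 × 258 × 1018 × 10⁻³ = 197 kN.

φR_n ≈ 197 kN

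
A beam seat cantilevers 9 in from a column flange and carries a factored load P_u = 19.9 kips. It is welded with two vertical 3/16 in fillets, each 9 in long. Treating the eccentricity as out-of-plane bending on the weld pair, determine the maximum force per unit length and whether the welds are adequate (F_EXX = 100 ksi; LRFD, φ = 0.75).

L_w = 2 × 9 = 18 in; section modulus (unit throat) S = 2 × L²/6 = 27 in².
Direct shear f_v = P/L_w = 19.9/18 = 1.106 kip/in.
Moment M = P × e = 19.9 × 9 = 179.1 kip·in; bending f_b = M/S = 6.633 kip/in.
f_max = √(f_v² + f_b²) = √(1.106² + 6.633²) = 6.725 kip/in.
φr_n = 0.75 × 0.6 × 100 × (0.707 × 0.1875) = 5.965 kip/in → NOT adequate.

f_max ≈ 6.72 kip/in; NOT adequate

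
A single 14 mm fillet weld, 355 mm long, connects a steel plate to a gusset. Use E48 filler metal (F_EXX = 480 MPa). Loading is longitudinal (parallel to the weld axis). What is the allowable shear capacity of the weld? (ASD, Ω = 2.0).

Effective throat t_e = 0.707 × 14 = 9.898 mm.
Total length L = 355 mm; A_we = 9.898 × 355 = 3514 mm².
F_nw = 0.6 F_EXX = 0.6 × 480 = 288 MPa.
R_n = 288 × 3514 × 10⁻³ = 1012 kN; R_n/Ω = 1012/2.0 = 506 kN.

R_n/Ω ≈ 506 kN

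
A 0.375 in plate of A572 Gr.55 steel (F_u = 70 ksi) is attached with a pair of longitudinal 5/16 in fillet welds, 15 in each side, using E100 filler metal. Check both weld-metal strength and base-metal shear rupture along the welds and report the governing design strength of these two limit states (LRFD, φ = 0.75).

φR_n ≈ 298 kip (weld metal governs)

E100XX → F_EXX = 100 ksi.
t_e = 0.707 × 0.3125 = 0.2209 in; L = 30 in.
Weld metal: φR_n = 0.75 × 0.6 × 100 × 0.2209 × 30 = 298.3 kip.
Base metal (shear rupture): φR_n = 0.75 × 0.6 × 70 × 0.375 × 30 = 354.4 kip.
Governing: weld metal.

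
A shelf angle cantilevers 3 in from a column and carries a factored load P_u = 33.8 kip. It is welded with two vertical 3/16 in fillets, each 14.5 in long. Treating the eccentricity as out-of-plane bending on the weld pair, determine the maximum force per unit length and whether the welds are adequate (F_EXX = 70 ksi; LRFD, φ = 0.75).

f_max ≈ 1.86 kip/in; adequate

L_w = 2 × 14.5 = 29 in; section modulus (unit throat) S = 2 × L²/6 = 70.08 in².
Direct shear f_v = P/L_w = 33.8/29 = 1.166 kip/in.
Moment M = P × e = 33.8 × 3 = 101.4 kip·in; bending f_b = M/S = 1.447 kip/in.
f_max = √(f_v² + f_b²) = √(1.166² + 1.447²) = 1.858 kip/in.
φr_n = 0.75 × 0.6 × 70 × (0.707 × 0.1875) = 4.176 kip/in → adequate.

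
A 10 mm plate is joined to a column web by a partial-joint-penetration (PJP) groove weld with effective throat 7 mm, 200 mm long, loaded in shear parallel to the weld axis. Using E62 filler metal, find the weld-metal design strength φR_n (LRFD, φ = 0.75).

E62XX → F_EXX = 620 MPa.
Effective throat (given) t_e = 7 mm.
A_we = 7 × 200 = 1400 mm².
F_nw = 0.6 F_EXX = 372 MPa.
φR_n = 0.75 × 372 × 1400 × 10⁻³ = 390.6 kN.

φR_n ≈ 391 kN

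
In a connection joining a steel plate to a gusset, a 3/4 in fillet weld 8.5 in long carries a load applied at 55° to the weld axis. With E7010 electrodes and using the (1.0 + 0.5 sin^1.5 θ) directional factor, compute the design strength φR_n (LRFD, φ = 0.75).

E70XX → F_EXX = 70 ksi.
t_e = 0.707 × 0.75 = 0.5302 in; A_we = 0.5302 × 8.5 = 4.507 in².
Directional factor: 1.0 + 0.5 sin^1.5(55°) = 1.371.
F_nw = 0.6 × 70 × 1.371 = 57.57 ksi.
φR_n = 0.75 × 57.57 × 4.507 = 194.6 kips.

φR_n ≈ 195 kips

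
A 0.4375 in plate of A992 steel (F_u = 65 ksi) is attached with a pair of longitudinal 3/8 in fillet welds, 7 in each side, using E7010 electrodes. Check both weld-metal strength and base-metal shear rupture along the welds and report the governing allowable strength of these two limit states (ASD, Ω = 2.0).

R_n/Ω ≈ 77.9 kip (weld metal governs)

E70XX → F_EXX = 70 ksi.
t_e = 0.707 × 0.375 = 0.2651 in; L = 14 in.
Weld metal: R_n/Ω = (1/2.0) × 0.6 × 70 × 0.2651 × 14 = 77.95 kip.
Base metal (shear rupture): R_n/Ω = (1/2.0) × 0.6 × 65 × 0.4375 × 14 = 119.4 kip.
Governing: weld metal.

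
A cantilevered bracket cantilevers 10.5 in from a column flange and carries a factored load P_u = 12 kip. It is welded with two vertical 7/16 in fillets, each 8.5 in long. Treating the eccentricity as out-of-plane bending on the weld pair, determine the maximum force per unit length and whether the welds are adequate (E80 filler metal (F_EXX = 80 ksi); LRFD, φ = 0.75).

L_w = 2 × 8.5 = 17 in; section modulus (unit throat) S = 2 × L²/6 = 24.08 in².
Direct shear f_v = P/L_w = 12/17 = 0.7059 kip/in.
Moment M = P × e = 12 × 10.5 = 126 kip·in; bending f_b = M/S = 5.232 kip/in.
f_max = √(f_v² + f_b²) = √(0.7059² + 5.232²) = 5.279 kip/in.
φr_n = 0.75 × 0.6 × 80 × (0.707 × 0.4375) = 11.14 kip/in → adequate.

f_max ≈ 5.28 kip/in; adequate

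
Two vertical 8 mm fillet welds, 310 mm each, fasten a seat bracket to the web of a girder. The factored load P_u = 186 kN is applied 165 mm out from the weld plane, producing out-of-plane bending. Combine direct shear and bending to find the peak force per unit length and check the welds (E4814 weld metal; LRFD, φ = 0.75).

E48XX → F_EXX = 480 MPa.
L_w = 2 × 310 = 620 mm; section modulus (unit throat) S = 2 × L²/6 = 32030 mm².
Direct shear f_v = P/L_w = 186×10³/620 = 300 N/mm.
Moment M = P × e = 186×10³ × 165 = 30690000 N·mm; bending f_b = M/S = 958.1 N/mm.
f_max = √(f_v² + f_b²) = √(300² + 958.1²) = 1004 N/mm.
φr_n = 0.75 × 0.6 × 480 × (0.707 × 8) = 1222 N/mm → adequate.

f_max ≈ 1000 N/mm; adequate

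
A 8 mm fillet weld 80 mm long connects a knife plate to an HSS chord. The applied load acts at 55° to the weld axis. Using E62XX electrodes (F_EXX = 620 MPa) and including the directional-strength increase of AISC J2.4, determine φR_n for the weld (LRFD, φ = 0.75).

t_e = 0.707 × 8 = 5.656 mm; A_we = 5.656 × 80 = 452.5 mm².
Directional factor: 1.0 + 0.5 sin^1.5(55°) = 1.371.
F_nw = 0.6 × 620 × 1.371 = 509.9 MPa.
φR_n = 0.75 × 509.9 × 452.5 × 10⁻³ = 173 kN.

φR_n ≈ 173 kN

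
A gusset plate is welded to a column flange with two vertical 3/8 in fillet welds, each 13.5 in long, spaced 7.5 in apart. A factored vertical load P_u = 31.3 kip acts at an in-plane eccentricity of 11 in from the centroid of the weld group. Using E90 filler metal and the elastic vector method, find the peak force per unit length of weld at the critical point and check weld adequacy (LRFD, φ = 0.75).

f_max ≈ 4.06 kip/in; adequate

E90XX → F_EXX = 90 ksi.
Total weld length L_w = 27 in. Treat welds as unit-width lines.
Polar moment about centroid: J = 2[d³/12 + d(b/2)²] = 2[13.5³/12 + 13.5×3.75²] = 789.8 in³.
Direct shear f_v = P/L_w = 31.3 / 27 = 1.159 kip/in (vertical).
Torsion M = P·e = 31.3 × 11 = 344.3 kip·in.
Critical point at (x, y) = (3.75, 6.75) from centroid. f_tx = M·y/J = 2.943 kip/in; f_ty = M·x/J = 1.635 kip/in.
Resultant f_max = √[f_tx² + (f_v + f_ty)²] = √[2.943² + (1.159 + 1.635)²] = 4.058 kip/in.
Capacity per unit length: φr_n = 0.75 × 0.6 × 90 × (0.707 × 0.375) = 10.74 kip/in.
4.058 ≤ 10.74 → adequate.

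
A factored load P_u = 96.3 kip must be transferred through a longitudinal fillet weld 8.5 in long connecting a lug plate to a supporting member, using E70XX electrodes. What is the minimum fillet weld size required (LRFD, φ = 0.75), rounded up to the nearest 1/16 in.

E70XX → F_EXX = 70 ksi.
Total weld length L = 8.5 in.
Required throat t_e = P_u / (φ × 0.6 F_EXX × L) = 96.3 / (0.75 × 0.6 × 70 × 8.5) = 0.3597 in.
Required leg w = t_e / 0.707 = 0.5087 in → use 9/16 in.

w = 9/16 in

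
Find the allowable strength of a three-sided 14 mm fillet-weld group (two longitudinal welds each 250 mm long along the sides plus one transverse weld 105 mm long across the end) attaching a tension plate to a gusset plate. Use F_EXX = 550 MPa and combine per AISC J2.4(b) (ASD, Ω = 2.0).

t_e = 0.707 × 14 = 9.898 mm.
R_nwl = 0.6 × 550 × 9.898 × 500 × 10⁻³ = 1633 kN (longitudinal, 2 welds).
R_nwt = 0.6 × 550 × 9.898 × 105 × 10⁻³ = 343 kN (transverse, base value).
(i) R_nwl + R_nwt = 1976 kN; (ii) 0.85 R_nwl + 1.5 R_nwt = 1903 kN.
R_n = max = 1976 kN [governs: (i)]; R_n/Ω = 988.1 kN.

R_n/Ω ≈ 988 kN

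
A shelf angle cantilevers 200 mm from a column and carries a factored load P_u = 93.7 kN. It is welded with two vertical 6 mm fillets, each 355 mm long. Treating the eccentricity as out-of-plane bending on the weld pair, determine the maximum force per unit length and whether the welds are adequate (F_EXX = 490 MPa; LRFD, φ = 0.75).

L_w = 2 × 355 = 710 mm; section modulus (unit throat) S = 2 × L²/6 = 42010 mm².
Direct shear f_v = P/L_w = 93.7×10³/710 = 132 N/mm.
Moment M = P × e = 93.7×10³ × 200 = 18740000 N·mm; bending f_b = M/S = 446.1 N/mm.
f_max = √(f_v² + f_b²) = √(132² + 446.1²) = 465.2 N/mm.
φr_n = 0.75 × 0.6 × 490 × (0.707 × 6) = 935.4 N/mm → adequate.

f_max ≈ 465 N/mm; adequate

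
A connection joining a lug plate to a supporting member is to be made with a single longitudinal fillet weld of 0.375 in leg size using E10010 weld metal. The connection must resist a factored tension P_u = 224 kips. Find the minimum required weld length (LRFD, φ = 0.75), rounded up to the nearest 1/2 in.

L = 19 in

E100XX → F_EXX = 100 ksi.
Throat t_e = 0.707 × 0.375 = 0.2651 in.
φr_n = 0.75 × 0.6 × 100 × 0.2651 = 11.93 kips/in.
L_req = P_u / φr_n = 224 / 11.93 = 18.78 in total.
Round up → use L = 19 in.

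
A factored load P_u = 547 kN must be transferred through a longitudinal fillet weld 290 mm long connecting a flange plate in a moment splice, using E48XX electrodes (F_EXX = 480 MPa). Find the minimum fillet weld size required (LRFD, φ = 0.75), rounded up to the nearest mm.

Total weld length L = 290 mm.
Required throat t_e = P_u / (φ × 0.6 F_EXX × L) = 547 / (0.75 × 0.6 × 480 × 290 × 10⁻³) = 8.732 mm.
Required leg w = t_e / 0.707 = 12.35 mm → use 13 mm.

w = 13 mm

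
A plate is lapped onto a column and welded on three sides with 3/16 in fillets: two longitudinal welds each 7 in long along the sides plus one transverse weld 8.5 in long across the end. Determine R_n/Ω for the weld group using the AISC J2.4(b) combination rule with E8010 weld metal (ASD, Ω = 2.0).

R_n/Ω ≈ 78.4 kips

E80XX → F_EXX = 80 ksi.
t_e = 0.707 × 0.1875 = 0.1326 in.
R_nwl = 0.6 × 80 × 0.1326 × 14 = 89.08 kips (longitudinal, 2 welds).
R_nwt = 0.6 × 80 × 0.1326 × 8.5 = 54.09 kips (transverse, base value).
(i) R_nwl + R_nwt = 143.2 kips; (ii) 0.85 R_nwl + 1.5 R_nwt = 156.8 kips.
R_n = max = 156.8 kips [governs: (ii)]; R_n/Ω = 78.42 kips.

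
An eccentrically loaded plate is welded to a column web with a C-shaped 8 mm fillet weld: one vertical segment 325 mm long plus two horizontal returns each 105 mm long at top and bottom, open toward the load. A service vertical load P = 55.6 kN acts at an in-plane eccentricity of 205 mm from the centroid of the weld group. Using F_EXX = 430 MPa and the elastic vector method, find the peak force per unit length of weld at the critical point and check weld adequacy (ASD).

f_max ≈ 296 N/mm; adequate

Total weld length L_w = 535 mm. Treat welds as unit-width lines.
Centroid: x̄ = 2×105×52.5 / 535 = 20.61 mm from the vertical weld.
Polar moment about centroid: J = I_x + I_y = [325³/12 + 2×105×162.5²] + [325×20.61² + 2(105³/12 + 105×31.89²)] = 8951000 mm³.
Direct shear f_v = P/L_w = 55.6×10³ / 535 = 103.9 N/mm (vertical).
Torsion M = P·e = 55.6×10³ × 205 = 11398000 N·mm.
Critical point at (x, y) = (84.39, 162.5) from centroid. f_tx = M·y/J = 206.9 N/mm; f_ty = M·x/J = 107.5 N/mm.
Resultant f_max = √[f_tx² + (f_v + f_ty)²] = √[206.9² + (103.9 + 107.5)²] = 295.8 N/mm.
Capacity per unit length: r_n/Ω = (1/2.0) × 0.6 × 430 × (0.707 × 8) = 729.6 N/mm.
295.8 ≤ 729.6 → adequate.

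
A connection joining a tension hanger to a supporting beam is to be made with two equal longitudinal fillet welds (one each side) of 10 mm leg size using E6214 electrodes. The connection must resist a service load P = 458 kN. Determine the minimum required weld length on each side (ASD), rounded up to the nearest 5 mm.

L = 175 mm on each side

E62XX → F_EXX = 620 MPa.
Throat t_e = 0.707 × 10 = 7.07 mm.
r_n/Ω = (0.6 × 620 × 7.07) / 2.0 = 1315 N/mm = 1.315 kN/mm.
L_req = P / (r_n/Ω) = 458 / 1.315 = 348.3 mm total.
Per side: 348.3 / 2 = 174.1 mm.
Round up → use L = 175 mm on each side.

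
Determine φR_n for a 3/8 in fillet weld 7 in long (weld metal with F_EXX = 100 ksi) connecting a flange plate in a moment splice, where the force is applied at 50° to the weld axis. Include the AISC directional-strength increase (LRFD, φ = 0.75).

t_e = 0.707 × 0.375 = 0.2651 in; A_we = 0.2651 × 7 = 1.856 in².
Directional factor: 1.0 + 0.5 sin^1.5(50°) = 1.335.
F_nw = 0.6 × 100 × 1.335 = 80.11 ksi.
φR_n = 0.75 × 80.11 × 1.856 = 111.5 kip.

φR_n ≈ 112 kip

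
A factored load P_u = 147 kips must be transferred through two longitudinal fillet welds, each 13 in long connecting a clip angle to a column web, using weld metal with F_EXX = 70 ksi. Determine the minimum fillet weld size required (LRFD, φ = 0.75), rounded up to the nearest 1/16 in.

Total weld length L = 26 in.
Required throat t_e = P_u / (φ × 0.6 F_EXX × L) = 147 / (0.75 × 0.6 × 70 × 26) = 0.1795 in.
Required leg w = t_e / 0.707 = 0.2539 in → use 5/16 in.

w = 5/16 in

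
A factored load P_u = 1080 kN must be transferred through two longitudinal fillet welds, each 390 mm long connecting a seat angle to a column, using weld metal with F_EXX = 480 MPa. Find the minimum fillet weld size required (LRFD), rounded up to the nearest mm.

w = 10 mm

Total weld length L = 780 mm.
Required throat t_e = P_u / (φ × 0.6 F_EXX × L) = 1080 / (0.75 × 0.6 × 480 × 780 × 10⁻³) = 6.41 mm.
Required leg w = t_e / 0.707 = 9.067 mm → use 10 mm.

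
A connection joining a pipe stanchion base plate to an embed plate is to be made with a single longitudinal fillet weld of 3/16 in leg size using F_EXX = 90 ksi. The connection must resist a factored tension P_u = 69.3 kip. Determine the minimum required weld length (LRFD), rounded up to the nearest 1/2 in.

L = 13 in

Throat t_e = 0.707 × 0.1875 = 0.1326 in.
φr_n = 0.75 × 0.6 × 90 × 0.1326 = 5.369 kip/in.
L_req = P_u / φr_n = 69.3 / 5.369 = 12.91 in total.
Round up → use L = 13 in.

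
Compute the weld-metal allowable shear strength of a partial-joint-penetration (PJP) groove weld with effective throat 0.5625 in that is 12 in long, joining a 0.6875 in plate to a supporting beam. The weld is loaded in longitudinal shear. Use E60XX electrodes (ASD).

R_n/Ω ≈ 122 kip

E60XX → F_EXX = 60 ksi.
Effective throat (given) t_e = 0.5625 in.
A_we = 0.5625 × 12 = 6.75 in².
F_nw = 0.6 F_EXX = 36 ksi.
R_n/Ω = (36 × 6.75) / 2.0 = 121.5 kip.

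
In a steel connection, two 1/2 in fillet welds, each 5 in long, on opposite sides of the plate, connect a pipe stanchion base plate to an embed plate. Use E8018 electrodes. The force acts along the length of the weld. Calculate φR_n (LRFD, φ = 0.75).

φR_n ≈ 127 kips

E80XX → F_EXX = 80 ksi.
Effective throat t_e = 0.707 × 0.5 = 0.3535 in.
Total length L = 10 in; A_we = 0.3535 × 10 = 3.535 in².
F_nw = 0.6 F_EXX = 0.6 × 80 = 48 ksi.
φR_n = 0.75 × 48 × 3.535 = 127.3 kips.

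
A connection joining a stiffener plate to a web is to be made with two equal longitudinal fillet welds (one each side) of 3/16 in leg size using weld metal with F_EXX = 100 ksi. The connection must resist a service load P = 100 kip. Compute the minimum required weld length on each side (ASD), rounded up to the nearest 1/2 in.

L = 13 in on each side

Throat t_e = 0.707 × 0.1875 = 0.1326 in.
r_n/Ω = (0.6 × 100 × 0.1326) / 2.0 = 3.977 kip/in.
L_req = P / (r_n/Ω) = 100 / 3.977 = 25.15 in total.
Per side: 25.15 / 2 = 12.57 in.
Round up → use L = 13 in on each side.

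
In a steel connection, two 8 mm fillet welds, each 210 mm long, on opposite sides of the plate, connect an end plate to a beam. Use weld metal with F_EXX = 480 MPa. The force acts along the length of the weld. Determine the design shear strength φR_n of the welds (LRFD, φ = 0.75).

φR_n ≈ 513 kN

Effective throat t_e = 0.707 × 8 = 5.656 mm.
Total length L = 420 mm; A_we = 5.656 × 420 = 2376 mm².
F_nw = 0.6 F_EXX = 0.6 × 480 = 288 MPa.
φR_n = 0.75 × 288 × 2376 × 10⁻³ = 513.1 kN.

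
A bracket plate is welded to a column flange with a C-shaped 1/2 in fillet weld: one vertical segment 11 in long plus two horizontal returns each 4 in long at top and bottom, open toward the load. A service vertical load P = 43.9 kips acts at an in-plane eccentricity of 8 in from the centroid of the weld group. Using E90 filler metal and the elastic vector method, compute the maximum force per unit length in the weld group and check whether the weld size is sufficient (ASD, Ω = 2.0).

E90XX → F_EXX = 90 ksi.
Total weld length L_w = 19 in. Treat welds as unit-width lines.
Centroid: x̄ = 2×4×2 / 19 = 0.8421 in from the vertical weld.
Polar moment about centroid: J = I_x + I_y = [11³/12 + 2×4×5.5²] + [11×0.8421² + 2(4³/12 + 4×1.158²)] = 382.1 in³.
Direct shear f_v = P/L_w = 43.9 / 19 = 2.311 kip/in (vertical).
Torsion M = P·e = 43.9 × 8 = 351.2 kip·in.
Critical point at (x, y) = (3.158, 5.5) from centroid. f_tx = M·y/J = 5.055 kip/in; f_ty = M·x/J = 2.902 kip/in.
Resultant f_max = √[f_tx² + (f_v + f_ty)²] = √[5.055² + (2.311 + 2.902)²] = 7.261 kip/in.
Capacity per unit length: r_n/Ω = (1/2.0) × 0.6 × 90 × (0.707 × 0.5) = 9.544 kip/in.
7.261 ≤ 9.544 → adequate.

f_max ≈ 7.26 kip/in; adequate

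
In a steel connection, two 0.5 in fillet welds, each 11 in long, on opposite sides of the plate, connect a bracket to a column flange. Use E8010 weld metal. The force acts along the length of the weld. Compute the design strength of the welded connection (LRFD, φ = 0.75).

φR_n ≈ 280 kips

E80XX → F_EXX = 80 ksi.
Effective throat t_e = 0.707 × 0.5 = 0.3535 in.
Total length L = 22 in; A_we = 0.3535 × 22 = 7.777 in².
F_nw = 0.6 F_EXX = 0.6 × 80 = 48 ksi.
φR_n = 0.75 × 48 × 7.777 = 280 kips.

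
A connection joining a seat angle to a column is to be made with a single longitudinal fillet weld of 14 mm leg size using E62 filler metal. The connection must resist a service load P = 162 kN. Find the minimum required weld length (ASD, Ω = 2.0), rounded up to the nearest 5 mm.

L = 90 mm

E62XX → F_EXX = 620 MPa.
Throat t_e = 0.707 × 14 = 9.898 mm.
r_n/Ω = (0.6 × 620 × 9.898) / 2.0 = 1841 N/mm = 1.841 kN/mm.
L_req = P / (r_n/Ω) = 162 / 1.841 = 87.99 mm total.
Round up → use L = 90 mm.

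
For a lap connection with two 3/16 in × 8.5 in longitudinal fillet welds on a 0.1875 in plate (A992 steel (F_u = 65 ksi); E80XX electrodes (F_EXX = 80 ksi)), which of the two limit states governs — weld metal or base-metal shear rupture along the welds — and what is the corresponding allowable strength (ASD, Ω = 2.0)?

t_e = 0.707 × 0.1875 = 0.1326 in; L = 17 in.
Weld metal: R_n/Ω = (1/2.0) × 0.6 × 80 × 0.1326 × 17 = 54.09 kips.
Base metal (shear rupture): R_n/Ω = (1/2.0) × 0.6 × 65 × 0.1875 × 17 = 62.16 kips.
Governing: weld metal.

R_n/Ω ≈ 54.1 kips (weld metal governs)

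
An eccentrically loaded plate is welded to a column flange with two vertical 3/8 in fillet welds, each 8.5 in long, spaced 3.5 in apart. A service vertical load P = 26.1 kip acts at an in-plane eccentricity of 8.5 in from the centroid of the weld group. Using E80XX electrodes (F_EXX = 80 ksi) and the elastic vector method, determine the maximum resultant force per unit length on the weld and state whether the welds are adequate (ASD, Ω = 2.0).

Total weld length L_w = 17 in. Treat welds as unit-width lines.
Polar moment about centroid: J = 2[d³/12 + d(b/2)²] = 2[8.5³/12 + 8.5×1.75²] = 154.4 in³.
Direct shear f_v = P/L_w = 26.1 / 17 = 1.535 kip/in (vertical).
Torsion M = P·e = 26.1 × 8.5 = 221.85 kip·in.
Critical point at (x, y) = (1.75, 4.25) from centroid. f_tx = M·y/J = 6.106 kip/in; f_ty = M·x/J = 2.514 kip/in.
Resultant f_max = √[f_tx² + (f_v + f_ty)²] = √[6.106² + (1.535 + 2.514)²] = 7.327 kip/in.
Capacity per unit length: r_n/Ω = (1/2.0) × 0.6 × 80 × (0.707 × 0.375) = 6.363 kip/in.
7.327 > 6.363 → NOT adequate.

f_max ≈ 7.33 kip/in; NOT adequate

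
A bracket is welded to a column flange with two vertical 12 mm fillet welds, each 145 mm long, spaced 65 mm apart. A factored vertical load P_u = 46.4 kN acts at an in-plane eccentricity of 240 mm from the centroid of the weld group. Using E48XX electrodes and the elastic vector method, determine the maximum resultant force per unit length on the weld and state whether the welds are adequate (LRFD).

E48XX → F_EXX = 480 MPa.
Total weld length L_w = 290 mm. Treat welds as unit-width lines.
Polar moment about centroid: J = 2[d³/12 + d(b/2)²] = 2[145³/12 + 145×32.5²] = 814400 mm³.
Direct shear f_v = P/L_w = 46.4×10³ / 290 = 160 N/mm (vertical).
Torsion M = P·e = 46.4×10³ × 240 = 11136000 N·mm.
Critical point at (x, y) = (32.5, 72.5) from centroid. f_tx = M·y/J = 991.3 N/mm; f_ty = M·x/J = 444.4 N/mm.
Resultant f_max = √[f_tx² + (f_v + f_ty)²] = √[991.3² + (160 + 444.4)²] = 1161 N/mm.
Capacity per unit length: φr_n = 0.75 × 0.6 × 480 × (0.707 × 12) = 1833 N/mm.
1161 ≤ 1833 → adequate.

f_max ≈ 1160 N/mm; adequate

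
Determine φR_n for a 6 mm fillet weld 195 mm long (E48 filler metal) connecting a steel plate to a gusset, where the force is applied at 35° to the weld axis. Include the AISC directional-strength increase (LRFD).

E48XX → F_EXX = 480 MPa.
t_e = 0.707 × 6 = 4.242 mm; A_we = 4.242 × 195 = 827.2 mm².
Directional factor: 1.0 + 0.5 sin^1.5(35°) = 1.217.
F_nw = 0.6 × 480 × 1.217 = 350.6 MPa.
φR_n = 0.75 × 350.6 × 827.2 × 10⁻³ = 217.5 kN.

φR_n ≈ 217 kN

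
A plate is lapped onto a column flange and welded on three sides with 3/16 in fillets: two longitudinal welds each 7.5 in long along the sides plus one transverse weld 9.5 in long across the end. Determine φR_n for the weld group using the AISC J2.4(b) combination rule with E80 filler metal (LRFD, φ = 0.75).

φR_n ≈ 129 kips

E80XX → F_EXX = 80 ksi.
t_e = 0.707 × 0.1875 = 0.1326 in.
R_nwl = 0.6 × 80 × 0.1326 × 15 = 95.44 kips (longitudinal, 2 welds).
R_nwt = 0.6 × 80 × 0.1326 × 9.5 = 60.45 kips (transverse, base value).
(i) R_nwl + R_nwt = 155.9 kips; (ii) 0.85 R_nwl + 1.5 R_nwt = 171.8 kips.
R_n = max = 171.8 kips [governs: (ii)]; φR_n = 128.9 kips.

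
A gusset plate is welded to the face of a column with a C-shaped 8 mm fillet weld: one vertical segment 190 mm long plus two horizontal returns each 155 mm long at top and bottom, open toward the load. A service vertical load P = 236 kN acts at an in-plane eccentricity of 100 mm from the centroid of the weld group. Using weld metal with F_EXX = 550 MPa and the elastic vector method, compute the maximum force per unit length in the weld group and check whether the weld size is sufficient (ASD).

Total weld length L_w = 500 mm. Treat welds as unit-width lines.
Centroid: x̄ = 2×155×77.5 / 500 = 48.05 mm from the vertical weld.
Polar moment about centroid: J = I_x + I_y = [190³/12 + 2×155×95²] + [190×48.05² + 2(155³/12 + 155×29.45²)] = 4698000 mm³.
Direct shear f_v = P/L_w = 236×10³ / 500 = 472 N/mm (vertical).
Torsion M = P·e = 236×10³ × 100 = 23600000 N·mm.
Critical point at (x, y) = (107, 95) from centroid. f_tx = M·y/J = 477.3 N/mm; f_ty = M·x/J = 537.3 N/mm.
Resultant f_max = √[f_tx² + (f_v + f_ty)²] = √[477.3² + (472 + 537.3)²] = 1116 N/mm.
Capacity per unit length: r_n/Ω = (1/2.0) × 0.6 × 550 × (0.707 × 8) = 933.2 N/mm.
1116 > 933.2 → NOT adequate.

f_max ≈ 1120 N/mm; NOT adequate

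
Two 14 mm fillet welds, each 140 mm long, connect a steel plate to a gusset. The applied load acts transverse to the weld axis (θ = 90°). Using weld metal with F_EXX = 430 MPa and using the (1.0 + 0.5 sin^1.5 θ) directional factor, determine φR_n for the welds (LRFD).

t_e = 0.707 × 14 = 9.898 mm; A_we = 9.898 × 280 = 2771 mm².
Directional factor: 1.0 + 0.5 sin^1.5(90°) = 1.5.
F_nw = 0.6 × 430 × 1.5 = 387 MPa.
φR_n = 0.75 × 387 × 2771 × 10⁻³ = 804.4 kN.

φR_n ≈ 804 kN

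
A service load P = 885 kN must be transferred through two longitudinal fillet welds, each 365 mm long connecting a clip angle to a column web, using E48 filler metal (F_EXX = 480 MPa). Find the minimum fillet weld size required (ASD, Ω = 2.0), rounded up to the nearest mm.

Total weld length L = 730 mm.
Required throat t_e = P × Ω / (0.6 F_EXX × L) = 885 × 2.0 / (0.6 × 480 × 730 × 10⁻³) = 8.419 mm.
Required leg w = t_e / 0.707 = 11.91 mm → use 12 mm.

w = 12 mm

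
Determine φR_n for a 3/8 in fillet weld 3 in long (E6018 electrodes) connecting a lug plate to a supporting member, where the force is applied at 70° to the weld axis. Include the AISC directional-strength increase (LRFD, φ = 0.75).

φR_n ≈ 31.3 kip

E60XX → F_EXX = 60 ksi.
t_e = 0.707 × 0.375 = 0.2651 in; A_we = 0.2651 × 3 = 0.7954 in².
Directional factor: 1.0 + 0.5 sin^1.5(70°) = 1.455.
F_nw = 0.6 × 60 × 1.455 = 52.4 ksi.
φR_n = 0.75 × 52.4 × 0.7954 = 31.26 kip.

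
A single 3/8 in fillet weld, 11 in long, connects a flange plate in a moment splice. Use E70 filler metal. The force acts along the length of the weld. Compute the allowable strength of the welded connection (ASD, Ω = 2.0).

R_n/Ω ≈ 61.2 kip

E70XX → F_EXX = 70 ksi.
Effective throat t_e = 0.707 × 0.375 = 0.2651 in.
Total length L = 11 in; A_we = 0.2651 × 11 = 2.916 in².
F_nw = 0.6 F_EXX = 0.6 × 70 = 42 ksi.
R_n = 42 × 2.916 = 122.5 kip; R_n/Ω = 122.5/2.0 = 61.24 kip.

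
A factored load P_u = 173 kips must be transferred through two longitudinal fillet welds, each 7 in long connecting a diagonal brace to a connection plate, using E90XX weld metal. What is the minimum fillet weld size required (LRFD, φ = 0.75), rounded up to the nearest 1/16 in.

w = 7/16 in

E90XX → F_EXX = 90 ksi.
Total weld length L = 14 in.
Required throat t_e = P_u / (φ × 0.6 F_EXX × L) = 173 / (0.75 × 0.6 × 90 × 14) = 0.3051 in.
Required leg w = t_e / 0.707 = 0.4316 in → use 7/16 in.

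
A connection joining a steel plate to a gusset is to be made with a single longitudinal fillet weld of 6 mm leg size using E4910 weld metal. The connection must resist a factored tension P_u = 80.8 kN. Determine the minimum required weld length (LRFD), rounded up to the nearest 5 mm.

L = 90 mm

E49XX → F_EXX = 490 MPa.
Throat t_e = 0.707 × 6 = 4.242 mm.
φr_n = 0.75 × 0.6 × 490 × 4.242 × 10⁻³ = 0.9354 kN/mm.
L_req = P_u / φr_n = 80.8 / 0.9354 = 86.38 mm total.
Round up → use L = 90 mm.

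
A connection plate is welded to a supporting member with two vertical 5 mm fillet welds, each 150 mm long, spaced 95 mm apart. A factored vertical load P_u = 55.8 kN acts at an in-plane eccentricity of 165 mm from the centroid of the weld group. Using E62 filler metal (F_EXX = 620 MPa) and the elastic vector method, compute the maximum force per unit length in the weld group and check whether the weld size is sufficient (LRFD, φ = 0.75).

f_max ≈ 775 N/mm; adequate

Total weld length L_w = 300 mm. Treat welds as unit-width lines.
Polar moment about centroid: J = 2[d³/12 + d(b/2)²] = 2[150³/12 + 150×47.5²] = 1239000 mm³.
Direct shear f_v = P/L_w = 55.8×10³ / 300 = 186 N/mm (vertical).
Torsion M = P·e = 55.8×10³ × 165 = 9207000 N·mm.
Critical point at (x, y) = (47.5, 75) from centroid. f_tx = M·y/J = 557.2 N/mm; f_ty = M·x/J = 352.9 N/mm.
Resultant f_max = √[f_tx² + (f_v + f_ty)²] = √[557.2² + (186 + 352.9)²] = 775.1 N/mm.
Capacity per unit length: φr_n = 0.75 × 0.6 × 620 × (0.707 × 5) = 986.3 N/mm.
775.1 ≤ 986.3 → adequate.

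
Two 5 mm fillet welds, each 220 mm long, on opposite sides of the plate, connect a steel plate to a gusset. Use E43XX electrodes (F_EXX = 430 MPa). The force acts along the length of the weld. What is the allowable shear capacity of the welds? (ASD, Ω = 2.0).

R_n/Ω ≈ 201 kN

Effective throat t_e = 0.707 × 5 = 3.535 mm.
Total length L = 440 mm; A_we = 3.535 × 440 = 1555 mm².
F_nw = 0.6 F_EXX = 0.6 × 430 = 258 MPa.
R_n = 258 × 1555 × 10⁻³ = 401.3 kN; R_n/Ω = 401.3/2.0 = 200.6 kN.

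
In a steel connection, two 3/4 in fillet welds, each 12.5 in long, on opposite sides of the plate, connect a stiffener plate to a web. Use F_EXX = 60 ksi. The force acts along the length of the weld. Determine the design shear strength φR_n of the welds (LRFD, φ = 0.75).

Effective throat t_e = 0.707 × 0.75 = 0.5302 in.
Total length L = 25 in; A_we = 0.5302 × 25 = 13.26 in².
F_nw = 0.6 F_EXX = 0.6 × 60 = 36 ksi.
φR_n = 0.75 × 36 × 13.26 = 357.9 kips.

φR_n ≈ 358 kips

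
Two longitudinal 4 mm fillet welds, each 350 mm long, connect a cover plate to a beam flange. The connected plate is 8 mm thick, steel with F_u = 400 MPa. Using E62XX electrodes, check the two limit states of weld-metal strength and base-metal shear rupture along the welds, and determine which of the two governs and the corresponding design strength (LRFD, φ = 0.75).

E62XX → F_EXX = 620 MPa.
t_e = 0.707 × 4 = 2.828 mm; L = 700 mm.
Weld metal: φR_n = 0.75 × 0.6 × 620 × 2.828 × 700 × 10⁻³ = 552.3 kN.
Base metal (shear rupture): φR_n = 0.75 × 0.6 × 400 × 8 × 700 × 10⁻³ = 1008 kN.
Governing: weld metal.

φR_n ≈ 552 kN (weld metal governs)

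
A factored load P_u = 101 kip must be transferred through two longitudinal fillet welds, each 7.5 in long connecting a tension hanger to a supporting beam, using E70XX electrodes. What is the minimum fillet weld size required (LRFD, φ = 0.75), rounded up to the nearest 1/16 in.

E70XX → F_EXX = 70 ksi.
Total weld length L = 15 in.
Required throat t_e = P_u / (φ × 0.6 F_EXX × L) = 101 / (0.75 × 0.6 × 70 × 15) = 0.2138 in.
Required leg w = t_e / 0.707 = 0.3023 in → use 5/16 in.

w = 5/16 in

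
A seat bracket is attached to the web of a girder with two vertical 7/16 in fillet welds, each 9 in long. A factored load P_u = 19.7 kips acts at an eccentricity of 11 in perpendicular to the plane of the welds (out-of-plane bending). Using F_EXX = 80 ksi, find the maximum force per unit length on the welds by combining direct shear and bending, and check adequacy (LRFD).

f_max ≈ 8.1 kip/in; adequate

L_w = 2 × 9 = 18 in; section modulus (unit throat) S = 2 × L²/6 = 27 in².
Direct shear f_v = P/L_w = 19.7/18 = 1.094 kip/in.
Moment M = P × e = 19.7 × 11 = 216.7 kip·in; bending f_b = M/S = 8.026 kip/in.
f_max = √(f_v² + f_b²) = √(1.094² + 8.026²) = 8.1 kip/in.
φr_n = 0.75 × 0.6 × 80 × (0.707 × 0.4375) = 11.14 kip/in → adequate.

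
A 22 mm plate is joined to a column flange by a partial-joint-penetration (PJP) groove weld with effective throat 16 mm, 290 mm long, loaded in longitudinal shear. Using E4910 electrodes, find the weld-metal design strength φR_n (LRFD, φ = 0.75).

φR_n ≈ 1020 kN

E49XX → F_EXX = 490 MPa.
Effective throat (given) t_e = 16 mm.
A_we = 16 × 290 = 4640 mm².
F_nw = 0.6 F_EXX = 294 MPa.
φR_n = 0.75 × 294 × 4640 × 10⁻³ = 1023 kN.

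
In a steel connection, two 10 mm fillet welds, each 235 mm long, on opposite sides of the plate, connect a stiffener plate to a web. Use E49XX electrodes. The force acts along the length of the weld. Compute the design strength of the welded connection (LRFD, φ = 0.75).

φR_n ≈ 733 kN

E49XX → F_EXX = 490 MPa.
Effective throat t_e = 0.707 × 10 = 7.07 mm.
Total length L = 470 mm; A_we = 7.07 × 470 = 3323 mm².
F_nw = 0.6 F_EXX = 0.6 × 490 = 294 MPa.
φR_n = 0.75 × 294 × 3323 × 10⁻³ = 732.7 kN.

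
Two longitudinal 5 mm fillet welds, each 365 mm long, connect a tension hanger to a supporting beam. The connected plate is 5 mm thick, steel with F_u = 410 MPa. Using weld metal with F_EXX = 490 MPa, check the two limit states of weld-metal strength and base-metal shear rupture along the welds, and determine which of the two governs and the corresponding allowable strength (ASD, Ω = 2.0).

R_n/Ω ≈ 379 kN (weld metal governs)

t_e = 0.707 × 5 = 3.535 mm; L = 730 mm.
Weld metal: R_n/Ω = (1/2.0) × 0.6 × 490 × 3.535 × 730 × 10⁻³ = 379.3 kN.
Base metal (shear rupture): R_n/Ω = (1/2.0) × 0.6 × 410 × 5 × 730 × 10⁻³ = 448.9 kN.
Governing: weld metal.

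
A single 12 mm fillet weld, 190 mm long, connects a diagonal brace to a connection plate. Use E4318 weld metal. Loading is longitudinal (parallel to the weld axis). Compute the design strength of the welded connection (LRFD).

E43XX → F_EXX = 430 MPa.
Effective throat t_e = 0.707 × 12 = 8.484 mm.
Total length L = 190 mm; A_we = 8.484 × 190 = 1612 mm².
F_nw = 0.6 F_EXX = 0.6 × 430 = 258 MPa.
φR_n = 0.75 × 258 × 1612 × 10⁻³ = 311.9 kN.

φR_n ≈ 312 kN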